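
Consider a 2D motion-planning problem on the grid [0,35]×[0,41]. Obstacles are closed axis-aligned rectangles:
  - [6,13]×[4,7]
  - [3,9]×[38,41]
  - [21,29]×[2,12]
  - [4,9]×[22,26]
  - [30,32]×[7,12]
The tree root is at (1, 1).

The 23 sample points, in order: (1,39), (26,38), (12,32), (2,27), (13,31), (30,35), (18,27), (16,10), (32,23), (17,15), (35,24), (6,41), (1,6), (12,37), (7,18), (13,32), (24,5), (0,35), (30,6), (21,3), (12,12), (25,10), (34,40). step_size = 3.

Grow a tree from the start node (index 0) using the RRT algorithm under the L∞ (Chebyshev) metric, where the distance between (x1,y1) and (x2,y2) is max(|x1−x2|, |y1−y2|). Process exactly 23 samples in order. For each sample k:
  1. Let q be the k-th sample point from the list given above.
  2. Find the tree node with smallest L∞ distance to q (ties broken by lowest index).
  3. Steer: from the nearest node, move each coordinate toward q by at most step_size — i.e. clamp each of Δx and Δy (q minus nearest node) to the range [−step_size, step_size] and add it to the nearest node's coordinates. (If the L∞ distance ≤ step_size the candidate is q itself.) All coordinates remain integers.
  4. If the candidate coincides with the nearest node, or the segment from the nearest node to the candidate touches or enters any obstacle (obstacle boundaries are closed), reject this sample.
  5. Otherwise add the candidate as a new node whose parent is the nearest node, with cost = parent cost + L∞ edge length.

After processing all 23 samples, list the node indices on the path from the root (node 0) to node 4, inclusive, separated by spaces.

Path: 0 1 2 3 4

1. q=(1,39) nearest=0 d=38 new=(1,4) → add node 1 parent=0 cost=3
2. q=(26,38) nearest=1 d=34 new=(4,7) → add node 2 parent=1 cost=6
3. q=(12,32) nearest=2 d=25 new=(7,10) → add node 3 parent=2 cost=9
4. q=(2,27) nearest=3 d=17 new=(4,13) → add node 4 parent=3 cost=12
5. q=(13,31) nearest=4 d=18 new=(7,16) → add node 5 parent=4 cost=15
6. q=(30,35) nearest=5 d=23 new=(10,19) → add node 6 parent=5 cost=18
7. q=(18,27) nearest=6 d=8 new=(13,22) → add node 7 parent=6 cost=21
8. q=(16,10) nearest=3 d=9 new=(10,10) → add node 8 parent=3 cost=12
9. q=(32,23) nearest=7 d=19 new=(16,23) → add node 9 parent=7 cost=24
10. q=(17,15) nearest=6 d=7 new=(13,16) → add node 10 parent=6 cost=21
11. q=(35,24) nearest=9 d=19 new=(19,24) → add node 11 parent=9 cost=27
12. q=(6,41) nearest=11 d=17 new=(16,27) → add node 12 parent=11 cost=30
13. q=(1,6) nearest=1 d=2 new=(1,6) → add node 13 parent=1 cost=5
14. q=(12,37) nearest=12 d=10 new=(13,30) → add node 14 parent=12 cost=33
15. q=(7,18) nearest=5 d=2 new=(7,18) → add node 15 parent=5 cost=17
16. q=(13,32) nearest=14 d=2 new=(13,32) → add node 16 parent=14 cost=35
17. q=(24,5) nearest=10 d=11 new=(16,13) → add node 17 parent=10 cost=24
18. q=(0,35) nearest=7 d=13 new=(10,25) → add node 18 parent=7 cost=24
19. q=(30,6) nearest=17 d=14 new=(19,10) → add node 19 parent=17 cost=27
20. q=(21,3) nearest=19 d=7 new=(21,7) → blocked by [21,29]×[2,12], reject
21. q=(12,12) nearest=8 d=2 new=(12,12) → add node 20 parent=8 cost=14
22. q=(25,10) nearest=19 d=6 new=(22,10) → blocked by [21,29]×[2,12], reject
23. q=(34,40) nearest=11 d=16 new=(22,27) → add node 21 parent=11 cost=30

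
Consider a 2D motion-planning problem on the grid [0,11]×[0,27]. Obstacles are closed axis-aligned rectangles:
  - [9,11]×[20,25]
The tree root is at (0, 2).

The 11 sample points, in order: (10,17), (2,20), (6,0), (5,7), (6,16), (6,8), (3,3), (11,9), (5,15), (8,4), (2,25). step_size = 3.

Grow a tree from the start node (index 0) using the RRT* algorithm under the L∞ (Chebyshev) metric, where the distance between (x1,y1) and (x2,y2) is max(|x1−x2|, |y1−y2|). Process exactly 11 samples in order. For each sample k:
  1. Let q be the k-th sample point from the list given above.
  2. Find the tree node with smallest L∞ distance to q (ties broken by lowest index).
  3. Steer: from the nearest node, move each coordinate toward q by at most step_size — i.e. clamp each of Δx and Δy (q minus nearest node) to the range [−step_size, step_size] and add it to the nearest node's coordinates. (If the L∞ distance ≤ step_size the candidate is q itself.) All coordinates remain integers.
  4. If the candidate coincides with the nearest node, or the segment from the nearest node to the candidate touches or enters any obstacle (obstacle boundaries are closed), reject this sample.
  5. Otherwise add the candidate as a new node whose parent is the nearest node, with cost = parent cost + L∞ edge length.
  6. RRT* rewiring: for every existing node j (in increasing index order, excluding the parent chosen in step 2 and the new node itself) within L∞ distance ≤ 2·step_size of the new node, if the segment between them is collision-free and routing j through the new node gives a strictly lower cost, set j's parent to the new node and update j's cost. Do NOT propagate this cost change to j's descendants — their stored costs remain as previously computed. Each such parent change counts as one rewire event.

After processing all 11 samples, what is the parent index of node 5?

Parent of node 5: 2

1. q=(10,17) nearest=0 d=15 new=(3,5) → add node 1 parent=0 cost=3
2. q=(2,20) nearest=1 d=15 new=(2,8) → add node 2 parent=1 cost=6
3. q=(6,0) nearest=1 d=5 new=(6,2) → add node 3 parent=1 cost=6
4. q=(5,7) nearest=1 d=2 new=(5,7) → add node 4 parent=1 cost=5
5. q=(6,16) nearest=2 d=8 new=(5,11) → add node 5 parent=2 cost=9
6. q=(6,8) nearest=4 d=1 new=(6,8) → add node 6 parent=4 cost=6
7. q=(3,3) nearest=1 d=2 new=(3,3) → add node 7 parent=1 cost=5
8. q=(11,9) nearest=6 d=5 new=(9,9) → add node 8 parent=6 cost=9
9. q=(5,15) nearest=5 d=4 new=(5,14) → add node 9 parent=5 cost=12
10. q=(8,4) nearest=3 d=2 new=(8,4) → add node 10 parent=3 cost=8
11. q=(2,25) nearest=9 d=11 new=(2,17) → add node 11 parent=9 cost=15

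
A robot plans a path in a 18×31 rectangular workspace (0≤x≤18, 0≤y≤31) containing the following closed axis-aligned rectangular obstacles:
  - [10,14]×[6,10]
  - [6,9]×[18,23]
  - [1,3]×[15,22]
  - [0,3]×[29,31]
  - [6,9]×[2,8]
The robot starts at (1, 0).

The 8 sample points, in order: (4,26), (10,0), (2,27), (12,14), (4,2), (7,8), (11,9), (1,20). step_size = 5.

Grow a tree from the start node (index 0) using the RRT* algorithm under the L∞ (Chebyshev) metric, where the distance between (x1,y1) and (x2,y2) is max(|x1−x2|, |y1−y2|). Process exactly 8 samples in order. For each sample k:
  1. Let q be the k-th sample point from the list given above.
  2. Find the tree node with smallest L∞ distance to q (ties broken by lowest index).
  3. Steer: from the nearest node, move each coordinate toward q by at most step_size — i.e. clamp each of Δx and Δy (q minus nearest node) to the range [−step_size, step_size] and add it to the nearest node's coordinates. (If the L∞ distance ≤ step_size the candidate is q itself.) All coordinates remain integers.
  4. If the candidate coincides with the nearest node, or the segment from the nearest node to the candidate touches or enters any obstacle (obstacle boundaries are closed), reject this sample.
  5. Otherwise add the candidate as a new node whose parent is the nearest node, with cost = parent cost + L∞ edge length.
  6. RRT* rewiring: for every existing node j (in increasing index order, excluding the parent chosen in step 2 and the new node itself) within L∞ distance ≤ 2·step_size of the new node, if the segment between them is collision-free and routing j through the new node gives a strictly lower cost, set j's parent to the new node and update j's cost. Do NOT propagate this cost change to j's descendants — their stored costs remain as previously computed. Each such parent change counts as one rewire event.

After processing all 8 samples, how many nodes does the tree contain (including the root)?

1. q=(4,26) nearest=0 d=26 new=(4,5) → add node 1 parent=0 cost=5
2. q=(10,0) nearest=1 d=6 new=(9,0) → blocked by [6,9]×[2,8], reject
3. q=(2,27) nearest=1 d=22 new=(2,10) → add node 2 parent=1 cost=10
4. q=(12,14) nearest=1 d=9 new=(9,10) → blocked by [6,9]×[2,8], reject
5. q=(4,2) nearest=0 d=3 new=(4,2) → add node 3 parent=0 cost=3
6. q=(7,8) nearest=1 d=3 new=(7,8) → blocked by [6,9]×[2,8], reject
7. q=(11,9) nearest=1 d=7 new=(9,9) → blocked by [6,9]×[2,8], reject
8. q=(1,20) nearest=2 d=10 new=(1,15) → blocked by [1,3]×[15,22], reject

Node count: 4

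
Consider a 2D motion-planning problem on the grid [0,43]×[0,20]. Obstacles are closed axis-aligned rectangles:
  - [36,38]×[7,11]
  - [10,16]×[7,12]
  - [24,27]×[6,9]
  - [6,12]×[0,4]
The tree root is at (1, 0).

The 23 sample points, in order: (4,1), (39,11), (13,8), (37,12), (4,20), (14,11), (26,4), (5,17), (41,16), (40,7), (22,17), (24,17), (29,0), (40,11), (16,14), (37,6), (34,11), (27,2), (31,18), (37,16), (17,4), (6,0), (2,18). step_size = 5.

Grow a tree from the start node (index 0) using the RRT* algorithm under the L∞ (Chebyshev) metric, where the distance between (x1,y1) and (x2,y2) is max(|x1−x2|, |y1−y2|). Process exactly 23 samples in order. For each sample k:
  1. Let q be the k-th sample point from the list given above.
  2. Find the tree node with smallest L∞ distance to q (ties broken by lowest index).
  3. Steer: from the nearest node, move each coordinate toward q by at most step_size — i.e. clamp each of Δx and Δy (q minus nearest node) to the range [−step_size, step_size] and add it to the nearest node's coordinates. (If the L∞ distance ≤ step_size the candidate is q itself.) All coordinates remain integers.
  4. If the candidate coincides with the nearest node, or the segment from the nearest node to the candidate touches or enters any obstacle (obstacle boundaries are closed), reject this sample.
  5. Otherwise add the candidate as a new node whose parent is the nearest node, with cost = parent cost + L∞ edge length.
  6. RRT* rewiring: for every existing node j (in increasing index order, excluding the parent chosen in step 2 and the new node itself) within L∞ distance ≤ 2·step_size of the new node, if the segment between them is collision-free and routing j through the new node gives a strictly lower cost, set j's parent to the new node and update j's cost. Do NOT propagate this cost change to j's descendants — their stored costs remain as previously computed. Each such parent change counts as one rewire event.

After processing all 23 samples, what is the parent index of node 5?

Parent of node 5: 4

1. q=(4,1) nearest=0 d=3 new=(4,1) → add node 1 parent=0 cost=3
2. q=(39,11) nearest=1 d=35 new=(9,6) → blocked by [6,12]×[0,4], reject
3. q=(13,8) nearest=1 d=9 new=(9,6) → blocked by [6,12]×[0,4], reject
4. q=(37,12) nearest=1 d=33 new=(9,6) → blocked by [6,12]×[0,4], reject
5. q=(4,20) nearest=1 d=19 new=(4,6) → add node 2 parent=1 cost=8
6. q=(14,11) nearest=1 d=10 new=(9,6) → blocked by [6,12]×[0,4], reject
7. q=(26,4) nearest=1 d=22 new=(9,4) → blocked by [6,12]×[0,4], reject
8. q=(5,17) nearest=2 d=11 new=(5,11) → add node 3 parent=2 cost=13
9. q=(41,16) nearest=3 d=36 new=(10,16) → add node 4 parent=3 cost=18
10. q=(40,7) nearest=4 d=30 new=(15,11) → blocked by [10,16]×[7,12], reject
11. q=(22,17) nearest=4 d=12 new=(15,17) → add node 5 parent=4 cost=23
12. q=(24,17) nearest=5 d=9 new=(20,17) → add node 6 parent=5 cost=28
13. q=(29,0) nearest=5 d=17 new=(20,12) → add node 7 parent=5 cost=28
14. q=(40,11) nearest=6 d=20 new=(25,12) → add node 8 parent=6 cost=33
15. q=(16,14) nearest=5 d=3 new=(16,14) → add node 9 parent=5 cost=26
16. q=(37,6) nearest=8 d=12 new=(30,7) → add node 10 parent=8 cost=38
17. q=(34,11) nearest=10 d=4 new=(34,11) → add node 11 parent=10 cost=42
18. q=(27,2) nearest=10 d=5 new=(27,2) → add node 12 parent=10 cost=43
19. q=(31,18) nearest=8 d=6 new=(30,17) → add node 13 parent=8 cost=38
20. q=(37,16) nearest=11 d=5 new=(37,16) → add node 14 parent=11 cost=47
21. q=(17,4) nearest=7 d=8 new=(17,7) → add node 15 parent=7 cost=33
22. q=(6,0) nearest=1 d=2 new=(6,0) → blocked by [6,12]×[0,4], reject
23. q=(2,18) nearest=3 d=7 new=(2,16) → add node 16 parent=3 cost=18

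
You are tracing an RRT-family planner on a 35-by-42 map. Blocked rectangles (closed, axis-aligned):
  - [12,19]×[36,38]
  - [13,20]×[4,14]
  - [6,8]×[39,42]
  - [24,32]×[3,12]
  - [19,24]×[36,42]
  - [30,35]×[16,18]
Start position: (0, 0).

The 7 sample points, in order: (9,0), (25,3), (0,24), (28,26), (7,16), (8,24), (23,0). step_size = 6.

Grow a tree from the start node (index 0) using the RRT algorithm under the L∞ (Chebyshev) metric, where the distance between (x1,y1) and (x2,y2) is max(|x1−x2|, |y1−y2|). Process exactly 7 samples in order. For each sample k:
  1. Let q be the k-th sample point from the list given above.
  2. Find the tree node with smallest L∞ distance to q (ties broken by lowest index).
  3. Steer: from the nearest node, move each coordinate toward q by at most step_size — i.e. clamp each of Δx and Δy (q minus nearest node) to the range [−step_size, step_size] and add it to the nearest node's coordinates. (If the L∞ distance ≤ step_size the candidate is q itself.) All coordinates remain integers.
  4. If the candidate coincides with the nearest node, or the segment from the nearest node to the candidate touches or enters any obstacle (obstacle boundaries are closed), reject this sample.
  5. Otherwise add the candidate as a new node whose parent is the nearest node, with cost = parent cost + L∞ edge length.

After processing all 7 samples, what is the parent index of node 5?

Parent of node 5: 4

1. q=(9,0) nearest=0 d=9 new=(6,0) → add node 1 parent=0 cost=6
2. q=(25,3) nearest=1 d=19 new=(12,3) → add node 2 parent=1 cost=12
3. q=(0,24) nearest=2 d=21 new=(6,9) → add node 3 parent=2 cost=18
4. q=(28,26) nearest=3 d=22 new=(12,15) → add node 4 parent=3 cost=24
5. q=(7,16) nearest=4 d=5 new=(7,16) → add node 5 parent=4 cost=29
6. q=(8,24) nearest=5 d=8 new=(8,22) → add node 6 parent=5 cost=35
7. q=(23,0) nearest=2 d=11 new=(18,0) → add node 7 parent=2 cost=18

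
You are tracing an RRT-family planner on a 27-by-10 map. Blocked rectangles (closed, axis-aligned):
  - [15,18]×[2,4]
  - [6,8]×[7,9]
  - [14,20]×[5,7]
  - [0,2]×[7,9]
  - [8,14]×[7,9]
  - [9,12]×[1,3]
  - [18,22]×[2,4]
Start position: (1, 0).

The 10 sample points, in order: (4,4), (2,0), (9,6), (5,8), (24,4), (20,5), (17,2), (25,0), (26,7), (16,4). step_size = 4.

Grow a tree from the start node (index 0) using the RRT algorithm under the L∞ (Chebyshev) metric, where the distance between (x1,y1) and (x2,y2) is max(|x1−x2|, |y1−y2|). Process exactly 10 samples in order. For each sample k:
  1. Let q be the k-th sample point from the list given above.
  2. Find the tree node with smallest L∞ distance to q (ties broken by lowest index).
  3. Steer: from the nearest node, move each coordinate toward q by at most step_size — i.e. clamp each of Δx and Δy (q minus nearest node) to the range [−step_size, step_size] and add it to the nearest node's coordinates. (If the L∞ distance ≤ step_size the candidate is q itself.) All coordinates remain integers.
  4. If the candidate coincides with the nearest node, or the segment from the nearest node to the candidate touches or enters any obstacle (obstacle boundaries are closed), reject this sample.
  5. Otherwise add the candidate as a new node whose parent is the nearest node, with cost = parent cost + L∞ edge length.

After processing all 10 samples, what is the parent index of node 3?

1. q=(4,4) nearest=0 d=4 new=(4,4) → add node 1 parent=0 cost=4
2. q=(2,0) nearest=0 d=1 new=(2,0) → add node 2 parent=0 cost=1
3. q=(9,6) nearest=1 d=5 new=(8,6) → add node 3 parent=1 cost=8
4. q=(5,8) nearest=3 d=3 new=(5,8) → blocked by [6,8]×[7,9], reject
5. q=(24,4) nearest=3 d=16 new=(12,4) → add node 4 parent=3 cost=12
6. q=(20,5) nearest=4 d=8 new=(16,5) → blocked by [14,20]×[5,7], reject
7. q=(17,2) nearest=4 d=5 new=(16,2) → blocked by [15,18]×[2,4], reject
8. q=(25,0) nearest=4 d=13 new=(16,0) → add node 5 parent=4 cost=16
9. q=(26,7) nearest=5 d=10 new=(20,4) → blocked by [15,18]×[2,4], reject
10. q=(16,4) nearest=4 d=4 new=(16,4) → blocked by [15,18]×[2,4], reject

Parent of node 3: 1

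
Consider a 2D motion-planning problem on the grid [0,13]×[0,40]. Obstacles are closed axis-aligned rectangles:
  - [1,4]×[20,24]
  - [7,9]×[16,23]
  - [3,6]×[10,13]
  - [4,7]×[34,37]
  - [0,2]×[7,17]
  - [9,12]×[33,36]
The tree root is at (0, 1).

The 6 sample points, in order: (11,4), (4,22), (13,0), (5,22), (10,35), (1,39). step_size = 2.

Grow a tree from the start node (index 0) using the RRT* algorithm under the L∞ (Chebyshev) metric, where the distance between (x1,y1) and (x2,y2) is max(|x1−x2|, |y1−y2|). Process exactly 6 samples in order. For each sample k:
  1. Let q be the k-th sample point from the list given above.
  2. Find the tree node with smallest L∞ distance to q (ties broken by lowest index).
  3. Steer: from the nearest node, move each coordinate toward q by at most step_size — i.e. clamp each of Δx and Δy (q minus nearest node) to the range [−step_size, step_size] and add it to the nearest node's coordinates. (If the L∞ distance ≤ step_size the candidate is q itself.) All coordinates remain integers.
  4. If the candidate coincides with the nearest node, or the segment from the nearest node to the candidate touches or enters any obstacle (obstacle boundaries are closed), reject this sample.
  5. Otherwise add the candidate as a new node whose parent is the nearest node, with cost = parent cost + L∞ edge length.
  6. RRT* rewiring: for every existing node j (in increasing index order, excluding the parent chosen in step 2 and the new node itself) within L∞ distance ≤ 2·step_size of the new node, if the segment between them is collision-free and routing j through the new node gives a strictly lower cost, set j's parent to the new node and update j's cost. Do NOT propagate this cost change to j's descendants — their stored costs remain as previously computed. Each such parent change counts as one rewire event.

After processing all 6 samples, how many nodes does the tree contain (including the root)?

1. q=(11,4) nearest=0 d=11 new=(2,3) → add node 1 parent=0 cost=2
2. q=(4,22) nearest=1 d=19 new=(4,5) → add node 2 parent=1 cost=4
3. q=(13,0) nearest=2 d=9 new=(6,3) → add node 3 parent=2 cost=6
4. q=(5,22) nearest=2 d=17 new=(5,7) → add node 4 parent=2 cost=6
5. q=(10,35) nearest=4 d=28 new=(7,9) → add node 5 parent=4 cost=8
6. q=(1,39) nearest=5 d=30 new=(5,11) → blocked by [3,6]×[10,13], reject

Node count: 6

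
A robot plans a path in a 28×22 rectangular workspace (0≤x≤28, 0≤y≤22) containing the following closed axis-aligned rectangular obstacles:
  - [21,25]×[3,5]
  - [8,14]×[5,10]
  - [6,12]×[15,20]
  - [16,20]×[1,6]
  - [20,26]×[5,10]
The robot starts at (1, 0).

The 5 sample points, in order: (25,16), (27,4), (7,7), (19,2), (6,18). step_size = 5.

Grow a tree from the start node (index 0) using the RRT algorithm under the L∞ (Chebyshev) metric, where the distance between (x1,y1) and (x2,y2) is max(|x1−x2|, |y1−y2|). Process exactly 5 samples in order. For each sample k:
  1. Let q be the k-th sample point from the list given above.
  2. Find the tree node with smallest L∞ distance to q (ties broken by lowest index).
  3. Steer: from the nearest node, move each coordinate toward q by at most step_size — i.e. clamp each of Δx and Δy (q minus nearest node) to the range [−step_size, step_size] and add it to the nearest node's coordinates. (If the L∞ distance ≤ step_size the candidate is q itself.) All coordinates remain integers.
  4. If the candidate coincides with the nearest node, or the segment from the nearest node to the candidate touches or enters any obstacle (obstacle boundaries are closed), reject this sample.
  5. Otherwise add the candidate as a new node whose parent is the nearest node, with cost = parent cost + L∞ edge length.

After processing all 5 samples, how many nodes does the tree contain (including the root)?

1. q=(25,16) nearest=0 d=24 new=(6,5) → add node 1 parent=0 cost=5
2. q=(27,4) nearest=1 d=21 new=(11,4) → add node 2 parent=1 cost=10
3. q=(7,7) nearest=1 d=2 new=(7,7) → add node 3 parent=1 cost=7
4. q=(19,2) nearest=2 d=8 new=(16,2) → blocked by [16,20]×[1,6], reject
5. q=(6,18) nearest=3 d=11 new=(6,12) → add node 4 parent=3 cost=12

Node count: 5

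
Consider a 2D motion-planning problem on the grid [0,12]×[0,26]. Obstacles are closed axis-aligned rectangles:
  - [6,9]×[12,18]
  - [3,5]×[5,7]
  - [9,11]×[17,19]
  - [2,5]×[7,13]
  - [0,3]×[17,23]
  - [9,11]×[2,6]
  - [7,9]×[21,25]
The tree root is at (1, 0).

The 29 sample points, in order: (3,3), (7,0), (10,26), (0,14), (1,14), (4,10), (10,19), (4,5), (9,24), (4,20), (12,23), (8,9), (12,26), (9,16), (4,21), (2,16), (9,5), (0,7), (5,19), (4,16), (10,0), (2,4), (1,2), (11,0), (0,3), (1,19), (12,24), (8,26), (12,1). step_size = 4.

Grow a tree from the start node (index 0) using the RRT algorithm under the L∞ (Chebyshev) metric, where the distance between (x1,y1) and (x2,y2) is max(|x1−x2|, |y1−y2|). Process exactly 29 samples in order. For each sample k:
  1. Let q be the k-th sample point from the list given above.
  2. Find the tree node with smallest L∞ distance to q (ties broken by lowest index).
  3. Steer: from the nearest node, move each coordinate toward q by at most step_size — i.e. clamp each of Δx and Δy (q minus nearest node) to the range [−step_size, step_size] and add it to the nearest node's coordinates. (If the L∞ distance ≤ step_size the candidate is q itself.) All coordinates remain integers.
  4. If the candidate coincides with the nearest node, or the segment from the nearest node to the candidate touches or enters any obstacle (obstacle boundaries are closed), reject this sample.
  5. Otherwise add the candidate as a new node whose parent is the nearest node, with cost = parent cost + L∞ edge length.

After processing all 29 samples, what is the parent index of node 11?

1. q=(3,3) nearest=0 d=3 new=(3,3) → add node 1 parent=0 cost=3
2. q=(7,0) nearest=1 d=4 new=(7,0) → add node 2 parent=1 cost=7
3. q=(10,26) nearest=1 d=23 new=(7,7) → blocked by [3,5]×[5,7], reject
4. q=(0,14) nearest=1 d=11 new=(0,7) → add node 3 parent=1 cost=7
5. q=(1,14) nearest=3 d=7 new=(1,11) → add node 4 parent=3 cost=11
6. q=(4,10) nearest=4 d=3 new=(4,10) → blocked by [2,5]×[7,13], reject
7. q=(10,19) nearest=4 d=9 new=(5,15) → blocked by [2,5]×[7,13], reject
8. q=(4,5) nearest=1 d=2 new=(4,5) → blocked by [3,5]×[5,7], reject
9. q=(9,24) nearest=4 d=13 new=(5,15) → blocked by [2,5]×[7,13], reject
10. q=(4,20) nearest=4 d=9 new=(4,15) → blocked by [2,5]×[7,13], reject
11. q=(12,23) nearest=4 d=12 new=(5,15) → blocked by [2,5]×[7,13], reject
12. q=(8,9) nearest=1 d=6 new=(7,7) → blocked by [3,5]×[5,7], reject
13. q=(12,26) nearest=4 d=15 new=(5,15) → blocked by [2,5]×[7,13], reject
14. q=(9,16) nearest=4 d=8 new=(5,15) → blocked by [2,5]×[7,13], reject
15. q=(4,21) nearest=4 d=10 new=(4,15) → blocked by [2,5]×[7,13], reject
16. q=(2,16) nearest=4 d=5 new=(2,15) → add node 5 parent=4 cost=15
17. q=(9,5) nearest=2 d=5 new=(9,4) → blocked by [9,11]×[2,6], reject
18. q=(0,7) nearest=3 d=0 → coincident, reject
19. q=(5,19) nearest=5 d=4 new=(5,19) → add node 6 parent=5 cost=19
20. q=(4,16) nearest=5 d=2 new=(4,16) → add node 7 parent=5 cost=17
21. q=(10,0) nearest=2 d=3 new=(10,0) → add node 8 parent=2 cost=10
22. q=(2,4) nearest=1 d=1 new=(2,4) → add node 9 parent=1 cost=4
23. q=(1,2) nearest=0 d=2 new=(1,2) → add node 10 parent=0 cost=2
24. q=(11,0) nearest=8 d=1 new=(11,0) → add node 11 parent=8 cost=11
25. q=(0,3) nearest=10 d=1 new=(0,3) → add node 12 parent=10 cost=3
26. q=(1,19) nearest=7 d=3 new=(1,19) → blocked by [0,3]×[17,23], reject
27. q=(12,24) nearest=6 d=7 new=(9,23) → blocked by [7,9]×[21,25], reject
28. q=(8,26) nearest=6 d=7 new=(8,23) → blocked by [7,9]×[21,25], reject
29. q=(12,1) nearest=11 d=1 new=(12,1) → add node 13 parent=11 cost=12

Parent of node 11: 8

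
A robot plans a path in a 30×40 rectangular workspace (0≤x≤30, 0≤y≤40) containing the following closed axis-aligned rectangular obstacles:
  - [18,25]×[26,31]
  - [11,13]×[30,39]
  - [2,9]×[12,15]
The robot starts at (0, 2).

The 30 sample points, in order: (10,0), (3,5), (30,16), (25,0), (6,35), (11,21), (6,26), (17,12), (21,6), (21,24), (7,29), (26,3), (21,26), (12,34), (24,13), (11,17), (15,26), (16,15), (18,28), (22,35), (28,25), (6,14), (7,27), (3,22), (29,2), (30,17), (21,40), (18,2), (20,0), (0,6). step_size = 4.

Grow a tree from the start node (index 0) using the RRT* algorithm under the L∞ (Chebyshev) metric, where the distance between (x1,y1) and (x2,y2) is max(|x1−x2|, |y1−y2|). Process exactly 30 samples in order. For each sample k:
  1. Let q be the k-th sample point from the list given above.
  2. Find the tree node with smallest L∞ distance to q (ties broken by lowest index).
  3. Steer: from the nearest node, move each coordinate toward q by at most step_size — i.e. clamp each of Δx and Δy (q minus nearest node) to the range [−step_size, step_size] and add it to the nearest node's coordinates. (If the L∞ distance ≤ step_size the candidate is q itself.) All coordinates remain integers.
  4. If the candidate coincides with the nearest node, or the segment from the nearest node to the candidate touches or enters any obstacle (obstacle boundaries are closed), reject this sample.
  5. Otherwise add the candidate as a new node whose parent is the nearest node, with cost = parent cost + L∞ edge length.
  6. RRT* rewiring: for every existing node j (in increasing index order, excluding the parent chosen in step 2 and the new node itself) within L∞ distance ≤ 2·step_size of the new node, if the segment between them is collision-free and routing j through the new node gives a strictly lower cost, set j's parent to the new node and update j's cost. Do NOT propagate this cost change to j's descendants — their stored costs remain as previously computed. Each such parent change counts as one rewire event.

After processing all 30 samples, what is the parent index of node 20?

Parent of node 20: 2

1. q=(10,0) nearest=0 d=10 new=(4,0) → add node 1 parent=0 cost=4
2. q=(3,5) nearest=0 d=3 new=(3,5) → add node 2 parent=0 cost=3
3. q=(30,16) nearest=1 d=26 new=(8,4) → add node 3 parent=1 cost=8
4. q=(25,0) nearest=3 d=17 new=(12,0) → add node 4 parent=3 cost=12
5. q=(6,35) nearest=2 d=30 new=(6,9) → add node 5 parent=2 cost=7
6. q=(11,21) nearest=5 d=12 new=(10,13) → blocked by [2,9]×[12,15], reject
7. q=(6,26) nearest=5 d=17 new=(6,13) → blocked by [2,9]×[12,15], reject
8. q=(17,12) nearest=3 d=9 new=(12,8) → add node 6 parent=3 cost=12
9. q=(21,6) nearest=4 d=9 new=(16,4) → add node 7 parent=4 cost=16
10. q=(21,24) nearest=5 d=15 new=(10,13) → blocked by [2,9]×[12,15], reject
11. q=(7,29) nearest=5 d=20 new=(7,13) → blocked by [2,9]×[12,15], reject
12. q=(26,3) nearest=7 d=10 new=(20,3) → add node 8 parent=7 cost=20
13. q=(21,26) nearest=5 d=17 new=(10,13) → blocked by [2,9]×[12,15], reject
14. q=(12,34) nearest=5 d=25 new=(10,13) → blocked by [2,9]×[12,15], reject
15. q=(24,13) nearest=7 d=9 new=(20,8) → add node 9 parent=7 cost=20
16. q=(11,17) nearest=5 d=8 new=(10,13) → blocked by [2,9]×[12,15], reject
17. q=(15,26) nearest=5 d=17 new=(10,13) → blocked by [2,9]×[12,15], reject
18. q=(16,15) nearest=6 d=7 new=(16,12) → add node 10 parent=6 cost=16
19. q=(18,28) nearest=10 d=16 new=(18,16) → add node 11 parent=10 cost=20
20. q=(22,35) nearest=11 d=19 new=(22,20) → add node 12 parent=11 cost=24
21. q=(28,25) nearest=12 d=6 new=(26,24) → add node 13 parent=12 cost=28
22. q=(6,14) nearest=5 d=5 new=(6,13) → blocked by [2,9]×[12,15], reject
23. q=(7,27) nearest=11 d=11 new=(14,20) → add node 14 parent=11 cost=24
24. q=(3,22) nearest=14 d=11 new=(10,22) → add node 15 parent=14 cost=28
25. q=(29,2) nearest=8 d=9 new=(24,2) → add node 16 parent=8 cost=24
26. q=(30,17) nearest=13 d=7 new=(30,20) → add node 17 parent=13 cost=32
27. q=(21,40) nearest=13 d=16 new=(22,28) → blocked by [18,25]×[26,31], reject
28. q=(18,2) nearest=7 d=2 new=(18,2) → add node 18 parent=7 cost=18
29. q=(20,0) nearest=18 d=2 new=(20,0) → add node 19 parent=18 cost=20
30. q=(0,6) nearest=2 d=3 new=(0,6) → add node 20 parent=2 cost=6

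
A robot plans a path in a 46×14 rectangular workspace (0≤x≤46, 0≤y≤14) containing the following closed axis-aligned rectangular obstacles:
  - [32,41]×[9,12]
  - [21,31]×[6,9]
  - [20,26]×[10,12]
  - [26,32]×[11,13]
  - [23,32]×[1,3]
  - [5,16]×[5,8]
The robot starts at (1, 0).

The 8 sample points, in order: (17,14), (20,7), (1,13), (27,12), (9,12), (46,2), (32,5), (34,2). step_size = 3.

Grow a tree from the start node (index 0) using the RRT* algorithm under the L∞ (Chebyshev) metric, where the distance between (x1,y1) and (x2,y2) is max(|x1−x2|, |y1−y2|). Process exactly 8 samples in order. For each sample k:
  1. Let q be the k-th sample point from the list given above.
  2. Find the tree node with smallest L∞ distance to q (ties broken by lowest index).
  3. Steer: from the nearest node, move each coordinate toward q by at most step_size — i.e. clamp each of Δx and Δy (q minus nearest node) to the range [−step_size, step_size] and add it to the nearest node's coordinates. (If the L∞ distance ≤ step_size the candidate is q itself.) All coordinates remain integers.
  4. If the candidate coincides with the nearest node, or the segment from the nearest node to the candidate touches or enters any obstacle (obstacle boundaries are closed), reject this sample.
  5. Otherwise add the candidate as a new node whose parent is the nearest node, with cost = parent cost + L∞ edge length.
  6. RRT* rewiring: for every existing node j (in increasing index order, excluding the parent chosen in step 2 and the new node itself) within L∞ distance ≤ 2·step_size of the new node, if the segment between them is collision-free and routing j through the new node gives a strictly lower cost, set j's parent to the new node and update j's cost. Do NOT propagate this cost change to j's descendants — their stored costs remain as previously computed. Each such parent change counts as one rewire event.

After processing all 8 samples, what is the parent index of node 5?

Parent of node 5: 4

1. q=(17,14) nearest=0 d=16 new=(4,3) → add node 1 parent=0 cost=3
2. q=(20,7) nearest=1 d=16 new=(7,6) → blocked by [5,16]×[5,8], reject
3. q=(1,13) nearest=1 d=10 new=(1,6) → add node 2 parent=1 cost=6
4. q=(27,12) nearest=1 d=23 new=(7,6) → blocked by [5,16]×[5,8], reject
5. q=(9,12) nearest=2 d=8 new=(4,9) → add node 3 parent=2 cost=9
6. q=(46,2) nearest=1 d=42 new=(7,2) → add node 4 parent=1 cost=6
7. q=(32,5) nearest=4 d=25 new=(10,5) → blocked by [5,16]×[5,8], reject
8. q=(34,2) nearest=4 d=27 new=(10,2) → add node 5 parent=4 cost=9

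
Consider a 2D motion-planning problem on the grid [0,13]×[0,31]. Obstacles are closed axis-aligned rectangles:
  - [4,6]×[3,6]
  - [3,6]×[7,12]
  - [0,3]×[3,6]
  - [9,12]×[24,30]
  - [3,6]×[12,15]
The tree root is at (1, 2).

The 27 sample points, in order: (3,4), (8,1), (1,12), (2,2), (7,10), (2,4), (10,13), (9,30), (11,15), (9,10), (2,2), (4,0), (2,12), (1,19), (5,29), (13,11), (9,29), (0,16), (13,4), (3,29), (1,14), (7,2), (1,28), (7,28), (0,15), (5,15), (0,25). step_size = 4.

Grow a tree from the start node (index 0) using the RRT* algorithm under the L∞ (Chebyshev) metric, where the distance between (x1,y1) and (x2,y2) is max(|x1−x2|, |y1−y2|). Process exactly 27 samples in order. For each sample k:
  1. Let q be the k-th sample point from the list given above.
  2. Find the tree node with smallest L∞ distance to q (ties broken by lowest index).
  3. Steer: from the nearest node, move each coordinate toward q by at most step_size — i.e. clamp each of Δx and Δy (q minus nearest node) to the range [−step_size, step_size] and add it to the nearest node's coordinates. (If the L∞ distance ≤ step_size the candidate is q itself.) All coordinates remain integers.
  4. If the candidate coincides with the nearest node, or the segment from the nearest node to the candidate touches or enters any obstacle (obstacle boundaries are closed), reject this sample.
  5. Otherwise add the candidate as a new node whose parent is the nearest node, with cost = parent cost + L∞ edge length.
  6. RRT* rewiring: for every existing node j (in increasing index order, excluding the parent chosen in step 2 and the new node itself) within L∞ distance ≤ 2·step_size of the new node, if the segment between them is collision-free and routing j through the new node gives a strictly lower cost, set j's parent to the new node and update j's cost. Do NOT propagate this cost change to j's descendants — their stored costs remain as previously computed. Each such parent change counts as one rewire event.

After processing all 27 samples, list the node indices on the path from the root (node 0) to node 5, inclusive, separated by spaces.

1. q=(3,4) nearest=0 d=2 new=(3,4) → blocked by [0,3]×[3,6], reject
2. q=(8,1) nearest=0 d=7 new=(5,1) → add node 1 parent=0 cost=4
3. q=(1,12) nearest=0 d=10 new=(1,6) → blocked by [0,3]×[3,6], reject
4. q=(2,2) nearest=0 d=1 new=(2,2) → add node 2 parent=0 cost=1
5. q=(7,10) nearest=0 d=8 new=(5,6) → blocked by [4,6]×[3,6], reject
6. q=(2,4) nearest=0 d=2 new=(2,4) → blocked by [0,3]×[3,6], reject
7. q=(10,13) nearest=0 d=11 new=(5,6) → blocked by [4,6]×[3,6], reject
8. q=(9,30) nearest=0 d=28 new=(5,6) → blocked by [4,6]×[3,6], reject
9. q=(11,15) nearest=0 d=13 new=(5,6) → blocked by [4,6]×[3,6], reject
10. q=(9,10) nearest=0 d=8 new=(5,6) → blocked by [4,6]×[3,6], reject
11. q=(2,2) nearest=2 d=0 → coincident, reject
12. q=(4,0) nearest=1 d=1 new=(4,0) → add node 3 parent=1 cost=5
13. q=(2,12) nearest=0 d=10 new=(2,6) → blocked by [0,3]×[3,6], reject
14. q=(1,19) nearest=0 d=17 new=(1,6) → blocked by [0,3]×[3,6], reject
15. q=(5,29) nearest=0 d=27 new=(5,6) → blocked by [4,6]×[3,6], reject
16. q=(13,11) nearest=1 d=10 new=(9,5) → add node 4 parent=1 cost=8
17. q=(9,29) nearest=4 d=24 new=(9,9) → add node 5 parent=4 cost=12
18. q=(0,16) nearest=5 d=9 new=(5,13) → blocked by [3,6]×[7,12], reject
19. q=(13,4) nearest=4 d=4 new=(13,4) → add node 6 parent=4 cost=12
20. q=(3,29) nearest=5 d=20 new=(5,13) → blocked by [3,6]×[7,12], reject
21. q=(1,14) nearest=5 d=8 new=(5,13) → blocked by [3,6]×[7,12], reject
22. q=(7,2) nearest=1 d=2 new=(7,2) → add node 7 parent=1 cost=6
23. q=(1,28) nearest=5 d=19 new=(5,13) → blocked by [3,6]×[7,12], reject
24. q=(7,28) nearest=5 d=19 new=(7,13) → add node 8 parent=5 cost=16
25. q=(0,15) nearest=8 d=7 new=(3,15) → blocked by [3,6]×[12,15], reject
26. q=(5,15) nearest=8 d=2 new=(5,15) → blocked by [3,6]×[12,15], reject
27. q=(0,25) nearest=8 d=12 new=(3,17) → blocked by [3,6]×[12,15], reject

Path: 0 1 4 5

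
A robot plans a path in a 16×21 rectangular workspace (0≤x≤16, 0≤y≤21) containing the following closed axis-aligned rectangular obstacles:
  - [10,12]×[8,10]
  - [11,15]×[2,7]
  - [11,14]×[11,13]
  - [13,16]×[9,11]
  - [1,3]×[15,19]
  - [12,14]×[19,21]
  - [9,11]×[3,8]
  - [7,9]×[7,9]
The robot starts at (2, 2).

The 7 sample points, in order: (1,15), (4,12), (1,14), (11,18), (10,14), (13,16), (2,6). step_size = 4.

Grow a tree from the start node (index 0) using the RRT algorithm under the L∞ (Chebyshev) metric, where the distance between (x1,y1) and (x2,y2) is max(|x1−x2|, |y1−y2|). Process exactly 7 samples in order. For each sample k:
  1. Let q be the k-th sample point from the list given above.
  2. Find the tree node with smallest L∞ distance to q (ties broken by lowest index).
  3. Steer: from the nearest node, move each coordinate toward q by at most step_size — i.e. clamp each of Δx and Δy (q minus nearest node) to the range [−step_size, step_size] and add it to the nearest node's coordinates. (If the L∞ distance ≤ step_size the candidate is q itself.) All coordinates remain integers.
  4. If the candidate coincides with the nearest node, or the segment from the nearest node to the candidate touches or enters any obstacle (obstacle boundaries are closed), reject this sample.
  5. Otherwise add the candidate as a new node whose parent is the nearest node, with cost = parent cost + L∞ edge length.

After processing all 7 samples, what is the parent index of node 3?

Parent of node 3: 2

1. q=(1,15) nearest=0 d=13 new=(1,6) → add node 1 parent=0 cost=4
2. q=(4,12) nearest=1 d=6 new=(4,10) → add node 2 parent=1 cost=8
3. q=(1,14) nearest=2 d=4 new=(1,14) → add node 3 parent=2 cost=12
4. q=(11,18) nearest=2 d=8 new=(8,14) → add node 4 parent=2 cost=12
5. q=(10,14) nearest=4 d=2 new=(10,14) → add node 5 parent=4 cost=14
6. q=(13,16) nearest=5 d=3 new=(13,16) → add node 6 parent=5 cost=17
7. q=(2,6) nearest=1 d=1 new=(2,6) → add node 7 parent=1 cost=5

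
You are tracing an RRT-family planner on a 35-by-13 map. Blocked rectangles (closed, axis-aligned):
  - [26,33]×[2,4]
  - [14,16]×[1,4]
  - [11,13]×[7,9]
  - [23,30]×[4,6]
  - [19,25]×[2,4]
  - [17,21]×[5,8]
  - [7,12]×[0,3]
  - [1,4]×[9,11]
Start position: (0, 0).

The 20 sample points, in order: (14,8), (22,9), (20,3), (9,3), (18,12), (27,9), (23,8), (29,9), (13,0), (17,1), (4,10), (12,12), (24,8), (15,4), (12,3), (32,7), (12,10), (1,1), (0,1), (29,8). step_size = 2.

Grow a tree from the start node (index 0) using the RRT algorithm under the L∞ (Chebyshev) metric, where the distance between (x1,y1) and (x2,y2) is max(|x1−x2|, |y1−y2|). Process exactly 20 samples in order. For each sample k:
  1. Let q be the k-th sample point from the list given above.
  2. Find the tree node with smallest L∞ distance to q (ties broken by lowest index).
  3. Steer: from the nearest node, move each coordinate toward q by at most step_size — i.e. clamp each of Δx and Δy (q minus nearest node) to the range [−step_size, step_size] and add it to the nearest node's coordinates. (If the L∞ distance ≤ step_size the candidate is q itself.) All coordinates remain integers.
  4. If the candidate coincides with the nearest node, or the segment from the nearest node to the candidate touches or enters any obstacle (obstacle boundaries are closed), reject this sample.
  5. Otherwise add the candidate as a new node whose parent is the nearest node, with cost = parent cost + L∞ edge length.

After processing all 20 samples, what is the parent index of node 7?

Parent of node 7: 4

1. q=(14,8) nearest=0 d=14 new=(2,2) → add node 1 parent=0 cost=2
2. q=(22,9) nearest=1 d=20 new=(4,4) → add node 2 parent=1 cost=4
3. q=(20,3) nearest=2 d=16 new=(6,3) → add node 3 parent=2 cost=6
4. q=(9,3) nearest=3 d=3 new=(8,3) → blocked by [7,12]×[0,3], reject
5. q=(18,12) nearest=3 d=12 new=(8,5) → add node 4 parent=3 cost=8
6. q=(27,9) nearest=4 d=19 new=(10,7) → add node 5 parent=4 cost=10
7. q=(23,8) nearest=5 d=13 new=(12,8) → blocked by [11,13]×[7,9], reject
8. q=(29,9) nearest=5 d=19 new=(12,9) → blocked by [11,13]×[7,9], reject
9. q=(13,0) nearest=4 d=5 new=(10,3) → blocked by [7,12]×[0,3], reject
10. q=(17,1) nearest=5 d=7 new=(12,5) → add node 6 parent=5 cost=12
11. q=(4,10) nearest=4 d=5 new=(6,7) → add node 7 parent=4 cost=10
12. q=(12,12) nearest=5 d=5 new=(12,9) → blocked by [11,13]×[7,9], reject
13. q=(24,8) nearest=6 d=12 new=(14,7) → add node 8 parent=6 cost=14
14. q=(15,4) nearest=6 d=3 new=(14,4) → blocked by [14,16]×[1,4], reject
15. q=(12,3) nearest=6 d=2 new=(12,3) → blocked by [7,12]×[0,3], reject
16. q=(32,7) nearest=8 d=18 new=(16,7) → add node 9 parent=8 cost=16
17. q=(12,10) nearest=5 d=3 new=(12,9) → blocked by [11,13]×[7,9], reject
18. q=(1,1) nearest=0 d=1 new=(1,1) → add node 10 parent=0 cost=1
19. q=(0,1) nearest=0 d=1 new=(0,1) → add node 11 parent=0 cost=1
20. q=(29,8) nearest=9 d=13 new=(18,8) → blocked by [17,21]×[5,8], reject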